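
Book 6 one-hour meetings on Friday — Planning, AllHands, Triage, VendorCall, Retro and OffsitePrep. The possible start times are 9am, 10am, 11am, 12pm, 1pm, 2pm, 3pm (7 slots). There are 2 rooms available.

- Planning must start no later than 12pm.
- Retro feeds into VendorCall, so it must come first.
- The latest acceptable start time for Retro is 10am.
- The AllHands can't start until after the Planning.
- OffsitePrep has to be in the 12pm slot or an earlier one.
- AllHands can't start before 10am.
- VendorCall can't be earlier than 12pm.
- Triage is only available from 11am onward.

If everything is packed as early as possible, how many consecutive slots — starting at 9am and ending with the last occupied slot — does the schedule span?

4

The precedence chain requires at least 2 distinct slots.
With at most 2 per slot and 6 meetings, at least 3 slots are needed.
VendorCall can't be placed before 12pm — that is slot 4 counting from 9am — so the schedule must run through at least 4 slots.
4 works (last occupied slot: 12pm): for example OffsitePrep in 10am; Triage in 11am; Planning in 9am; Retro in 9am; VendorCall in 12pm; AllHands in 10am.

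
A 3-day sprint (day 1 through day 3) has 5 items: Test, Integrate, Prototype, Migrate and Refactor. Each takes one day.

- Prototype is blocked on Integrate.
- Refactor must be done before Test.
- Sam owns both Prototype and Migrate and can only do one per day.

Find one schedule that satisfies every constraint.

Refactor=day 1; Integrate=day 1; Migrate=day 1; Test=day 2; Prototype=day 2

Checking: Integrate(day 1) before Prototype(day 2); Refactor(day 1) before Test(day 2); Prototype(day 2) != Migrate(day 1).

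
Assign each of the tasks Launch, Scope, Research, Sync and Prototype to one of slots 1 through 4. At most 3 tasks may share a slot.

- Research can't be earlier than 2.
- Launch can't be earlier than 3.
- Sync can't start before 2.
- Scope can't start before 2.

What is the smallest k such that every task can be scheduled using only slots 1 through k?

3 slots

With at most 3 per slot and 5 tasks, at least 2 slots are needed.
Launch can't be placed before 3, so the schedule must run through at least slot 3.
3 works (last occupied slot: 3): for example Launch=3; Sync=2; Scope=2; Prototype=1; Research=2.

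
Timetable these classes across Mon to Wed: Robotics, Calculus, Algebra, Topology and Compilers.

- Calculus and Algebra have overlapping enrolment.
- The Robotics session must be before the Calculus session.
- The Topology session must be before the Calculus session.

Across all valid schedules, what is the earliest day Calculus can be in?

Precedence pushes Calculus to at least Tue.
Calculus at Tue is achievable: Robotics in Mon, Algebra in Mon, Topology in Mon, Calculus in Tue, Compilers in Mon.

Tue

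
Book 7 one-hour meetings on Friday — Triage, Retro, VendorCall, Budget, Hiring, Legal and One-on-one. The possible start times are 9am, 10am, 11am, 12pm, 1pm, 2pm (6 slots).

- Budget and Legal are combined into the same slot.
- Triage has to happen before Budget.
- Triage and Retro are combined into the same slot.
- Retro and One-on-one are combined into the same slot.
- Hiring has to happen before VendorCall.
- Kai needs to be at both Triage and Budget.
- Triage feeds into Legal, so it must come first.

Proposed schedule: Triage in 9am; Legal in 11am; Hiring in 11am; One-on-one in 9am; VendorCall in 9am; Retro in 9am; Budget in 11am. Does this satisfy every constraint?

No — it violates: Hiring has to happen before VendorCall

Budget and Legal are combined into the same slot — holds.
Triage feeds into Legal, so it must come first — holds.
Kai needs to be at both Triage and Budget — holds.
Triage and Retro are combined into the same slot — holds.
Triage has to happen before Budget — holds.
Retro and One-on-one are combined into the same slot — holds.
Hiring has to happen before VendorCall — violated.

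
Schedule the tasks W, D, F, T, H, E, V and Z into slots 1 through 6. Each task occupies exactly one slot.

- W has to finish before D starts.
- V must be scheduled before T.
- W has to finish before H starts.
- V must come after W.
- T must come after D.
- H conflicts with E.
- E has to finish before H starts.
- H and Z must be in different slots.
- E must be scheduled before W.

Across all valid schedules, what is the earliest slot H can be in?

3

Precedence pushes H to at least 3.
H at 3 is achievable: T -> 4; W -> 2; F -> 1; Z -> 1; D -> 3; V -> 3; E -> 1; H -> 3.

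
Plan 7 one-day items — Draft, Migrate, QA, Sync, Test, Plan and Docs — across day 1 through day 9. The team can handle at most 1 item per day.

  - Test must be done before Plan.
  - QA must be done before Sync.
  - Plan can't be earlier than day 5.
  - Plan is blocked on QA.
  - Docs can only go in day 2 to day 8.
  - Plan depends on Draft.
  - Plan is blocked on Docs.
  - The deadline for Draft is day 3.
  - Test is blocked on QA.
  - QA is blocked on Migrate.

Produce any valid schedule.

Migrate in day 3; Docs in day 2; Draft in day 1; Test in day 5; Sync in day 7; QA in day 4; Plan in day 6

Checking: QA(day 4) before Sync(day 7); Draft(day 1) before Plan(day 6); Docs(day 2) before Plan(day 6); QA(day 4) before Plan(day 6); Test(day 5) before Plan(day 6); QA(day 4) before Test(day 5); Migrate(day 3) before QA(day 4); Plan=day 6 in [day 5,day 9]; Draft=day 1 in [day 1,day 3]; Docs=day 2 in [day 2,day 8]; max 1 per day (cap 1).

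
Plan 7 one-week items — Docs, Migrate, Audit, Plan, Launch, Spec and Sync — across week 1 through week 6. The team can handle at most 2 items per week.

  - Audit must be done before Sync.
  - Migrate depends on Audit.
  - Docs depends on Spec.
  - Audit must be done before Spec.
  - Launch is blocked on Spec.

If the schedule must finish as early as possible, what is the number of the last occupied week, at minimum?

The precedence chain requires at least 3 distinct weeks.
With at most 2 per week and 7 tasks, at least 4 weeks are needed.
4 works (last occupied week: week 4): for example Docs -> week 3, Audit -> week 1, Launch -> week 3, Plan -> week 1, Migrate -> week 2, Sync -> week 4, Spec -> week 2.

4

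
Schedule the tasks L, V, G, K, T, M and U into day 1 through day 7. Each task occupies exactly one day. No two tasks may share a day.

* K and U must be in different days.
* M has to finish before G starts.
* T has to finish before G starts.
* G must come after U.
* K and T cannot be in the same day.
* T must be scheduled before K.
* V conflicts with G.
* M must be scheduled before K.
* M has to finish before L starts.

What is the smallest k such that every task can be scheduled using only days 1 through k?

The precedence chain requires at least 2 distinct days.
With at most 1 per day and 7 tasks, at least 7 days are needed.
7 works (last occupied day: day 7): for example G -> day 4, T -> day 2, U -> day 3, K -> day 5, L -> day 6, M -> day 1, V -> day 7.

7 days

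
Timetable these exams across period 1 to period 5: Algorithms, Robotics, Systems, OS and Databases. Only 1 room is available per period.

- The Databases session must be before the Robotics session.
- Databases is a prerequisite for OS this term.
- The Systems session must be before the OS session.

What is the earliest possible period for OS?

period 3

Precedence pushes OS to at least period 2.
OS at period 3 is achievable: Systems -> period 2, Algorithms -> period 5, Databases -> period 1, OS -> period 3, Robotics -> period 4.
Nothing earlier works — the capacity limit rule out every period before period 3.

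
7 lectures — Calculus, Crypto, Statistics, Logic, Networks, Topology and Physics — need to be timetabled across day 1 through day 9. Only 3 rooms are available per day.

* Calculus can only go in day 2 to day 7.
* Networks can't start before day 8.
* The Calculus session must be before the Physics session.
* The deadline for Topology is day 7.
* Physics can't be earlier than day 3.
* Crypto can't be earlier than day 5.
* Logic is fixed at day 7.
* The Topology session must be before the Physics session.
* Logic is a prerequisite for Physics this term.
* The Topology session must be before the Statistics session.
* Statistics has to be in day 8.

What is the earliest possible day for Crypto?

Crypto is available from day 5.
Crypto at day 5 is achievable: Topology=day 1, Physics=day 8, Crypto=day 5, Calculus=day 2, Logic=day 7, Statistics=day 8, Networks=day 8.

day 5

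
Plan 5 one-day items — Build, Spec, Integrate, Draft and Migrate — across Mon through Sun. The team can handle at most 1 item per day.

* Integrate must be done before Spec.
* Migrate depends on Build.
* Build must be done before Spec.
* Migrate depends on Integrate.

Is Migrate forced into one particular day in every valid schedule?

No

Migrate can be Wed (e.g. Build in Mon; Migrate in Wed; Draft in Fri; Spec in Thu; Integrate in Tue) or Thu (e.g. Migrate in Thu, Build in Mon, Integrate in Tue, Spec in Wed, Draft in Fri).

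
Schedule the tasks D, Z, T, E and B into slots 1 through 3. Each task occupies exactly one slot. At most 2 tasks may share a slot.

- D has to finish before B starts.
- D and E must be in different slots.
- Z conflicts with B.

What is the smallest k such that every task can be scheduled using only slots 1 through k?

3 slots

The precedence chain requires at least 2 distinct slots.
With at most 2 per slot and 5 tasks, at least 3 slots are needed.
3 works (last occupied slot: 3): for example D in 1; B in 2; Z in 1; E in 3; T in 2.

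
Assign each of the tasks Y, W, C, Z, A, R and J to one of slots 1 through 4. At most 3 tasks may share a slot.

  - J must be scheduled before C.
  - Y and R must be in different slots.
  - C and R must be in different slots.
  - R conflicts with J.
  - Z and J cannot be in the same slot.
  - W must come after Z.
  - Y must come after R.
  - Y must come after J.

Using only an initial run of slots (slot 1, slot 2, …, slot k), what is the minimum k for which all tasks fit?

The precedence chain requires at least 2 distinct slots.
With at most 3 per slot and 7 tasks, at least 3 slots are needed.
3 works (last occupied slot: 3): for example W -> 3; C -> 3; R -> 2; J -> 1; A -> 1; Y -> 3; Z -> 2.

3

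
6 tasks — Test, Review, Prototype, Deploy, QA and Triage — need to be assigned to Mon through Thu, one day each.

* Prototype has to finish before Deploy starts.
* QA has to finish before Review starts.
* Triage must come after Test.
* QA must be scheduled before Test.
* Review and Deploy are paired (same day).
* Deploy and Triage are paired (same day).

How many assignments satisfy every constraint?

11

Splitting on Test: it can be Tue (5), Wed (6). Listing each branch's schedules as (Review, Prototype, Deploy, QA, Triage):
Test=Tue: (Wed,Mon,Wed,Mon,Wed) (Wed,Tue,Wed,Mon,Wed) (Thu,Mon,Thu,Mon,Thu) (Thu,Tue,Thu,Mon,Thu) (Thu,Wed,Thu,Mon,Thu) — 5.
Test=Wed: (Thu,Mon,Thu,Mon,Thu) (Thu,Mon,Thu,Tue,Thu) (Thu,Tue,Thu,Mon,Thu) (Thu,Tue,Thu,Tue,Thu) (Thu,Wed,Thu,Mon,Thu) (Thu,Wed,Thu,Tue,Thu) — 6.
Summing: 5 + 6 = 11.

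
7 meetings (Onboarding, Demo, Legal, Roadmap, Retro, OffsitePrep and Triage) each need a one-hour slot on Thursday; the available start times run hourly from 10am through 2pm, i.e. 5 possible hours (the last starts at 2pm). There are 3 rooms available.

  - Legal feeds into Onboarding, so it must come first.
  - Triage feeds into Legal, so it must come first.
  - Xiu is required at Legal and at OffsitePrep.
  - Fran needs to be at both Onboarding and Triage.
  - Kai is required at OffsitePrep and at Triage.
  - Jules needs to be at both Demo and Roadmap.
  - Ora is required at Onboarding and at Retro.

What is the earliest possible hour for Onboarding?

Precedence pushes Onboarding to at least 12pm.
Onboarding at 12pm is achievable: Triage in 10am; Demo in 10am; Onboarding in 12pm; Legal in 11am; OffsitePrep in 12pm; Roadmap in 11am; Retro in 10am.

12pm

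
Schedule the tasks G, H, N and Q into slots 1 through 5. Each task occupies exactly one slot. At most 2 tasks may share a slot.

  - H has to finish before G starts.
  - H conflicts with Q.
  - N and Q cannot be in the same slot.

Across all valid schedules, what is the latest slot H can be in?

4

Downstream work caps H at 4.
H at 4 is achievable: Q -> 2, N -> 1, G -> 5, H -> 4.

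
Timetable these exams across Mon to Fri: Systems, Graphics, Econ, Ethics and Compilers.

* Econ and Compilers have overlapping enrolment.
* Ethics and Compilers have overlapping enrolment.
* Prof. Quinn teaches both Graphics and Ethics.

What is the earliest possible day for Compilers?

Compilers at Mon is achievable: Compilers=Mon, Ethics=Tue, Econ=Tue, Graphics=Mon, Systems=Mon.

Mon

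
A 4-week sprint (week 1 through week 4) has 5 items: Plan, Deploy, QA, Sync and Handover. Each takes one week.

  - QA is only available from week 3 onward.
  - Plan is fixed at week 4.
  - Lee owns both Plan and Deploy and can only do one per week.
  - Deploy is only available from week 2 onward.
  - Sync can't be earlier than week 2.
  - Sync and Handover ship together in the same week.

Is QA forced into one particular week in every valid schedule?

No

QA can be week 3 (e.g. Deploy -> week 2, Sync -> week 2, Plan -> week 4, QA -> week 3, Handover -> week 2) or week 4 (e.g. Plan in week 4, Deploy in week 2, QA in week 4, Handover in week 2, Sync in week 2).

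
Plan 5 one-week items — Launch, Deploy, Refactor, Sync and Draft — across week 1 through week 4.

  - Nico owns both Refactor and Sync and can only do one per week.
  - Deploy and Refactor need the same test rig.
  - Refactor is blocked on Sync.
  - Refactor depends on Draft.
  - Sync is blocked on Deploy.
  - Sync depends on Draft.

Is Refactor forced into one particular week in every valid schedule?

Refactor can be week 3 (e.g. Draft=week 1; Launch=week 1; Deploy=week 1; Sync=week 2; Refactor=week 3) or week 4 (e.g. Refactor -> week 4; Deploy -> week 1; Sync -> week 2; Launch -> week 1; Draft -> week 1).

No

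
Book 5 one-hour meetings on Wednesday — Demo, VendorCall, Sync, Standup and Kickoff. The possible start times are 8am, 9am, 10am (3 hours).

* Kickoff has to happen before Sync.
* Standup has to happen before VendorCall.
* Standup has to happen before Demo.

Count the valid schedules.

Splitting on Demo: it can be 9am (6), 10am (9). Listing each branch's schedules as (VendorCall, Sync, Standup, Kickoff):
Demo=9am: (9am,9am,8am,8am) (9am,10am,8am,8am) (9am,10am,8am,9am) (10am,9am,8am,8am) (10am,10am,8am,8am) (10am,10am,8am,9am) — 6.
Demo=10am: (9am,9am,8am,8am) (9am,10am,8am,8am) (9am,10am,8am,9am) (10am,9am,8am,8am) (10am,9am,9am,8am) (10am,10am,8am,8am) (10am,10am,8am,9am) (10am,10am,9am,8am) (10am,10am,9am,9am) — 9.
Summing: 6 + 9 = 15.

15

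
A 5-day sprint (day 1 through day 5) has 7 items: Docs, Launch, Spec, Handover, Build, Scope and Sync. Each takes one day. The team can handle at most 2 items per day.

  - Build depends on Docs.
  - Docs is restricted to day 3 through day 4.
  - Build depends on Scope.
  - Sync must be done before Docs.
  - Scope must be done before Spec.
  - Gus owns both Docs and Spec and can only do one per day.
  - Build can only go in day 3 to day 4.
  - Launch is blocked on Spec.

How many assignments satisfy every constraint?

40

Splitting on Launch: it can be day 3 (6), day 4 (6), day 5 (28). Listing each branch's schedules as (Docs, Spec, Handover, Build, Scope, Sync) by day number:
Launch=day 3: (3,2,1,4,1,2) (3,2,2,4,1,1) (3,2,4,4,1,1) (3,2,4,4,1,2) (3,2,5,4,1,1) (3,2,5,4,1,2) — 6.
Launch=day 4: (3,2,1,4,1,2) (3,2,2,4,1,1) (3,2,3,4,1,1) (3,2,3,4,1,2) (3,2,5,4,1,1) (3,2,5,4,1,2) — 6.
Launch=day 5: (3,2,1,4,1,2) (3,2,2,4,1,1) (3,2,3,4,1,1) (3,2,3,4,1,2) (3,2,4,4,1,1) (3,2,4,4,1,2) (3,2,5,4,1,1) (3,2,5,4,1,2) (3,4,1,4,1,2) (3,4,1,4,2,1) (3,4,1,4,2,2) (3,4,1,4,3,1) (3,4,1,4,3,2) (3,4,2,4,1,1) (3,4,2,4,1,2) (3,4,2,4,2,1) (3,4,2,4,3,1) (3,4,2,4,3,2) (3,4,3,4,1,1) (3,4,3,4,1,2) (3,4,3,4,2,1) (3,4,3,4,2,2) (3,4,5,4,1,1) (3,4,5,4,1,2) (3,4,5,4,2,1) (3,4,5,4,2,2) (3,4,5,4,3,1) (3,4,5,4,3,2) — 28.
Summing: 6 + 6 + 28 = 40.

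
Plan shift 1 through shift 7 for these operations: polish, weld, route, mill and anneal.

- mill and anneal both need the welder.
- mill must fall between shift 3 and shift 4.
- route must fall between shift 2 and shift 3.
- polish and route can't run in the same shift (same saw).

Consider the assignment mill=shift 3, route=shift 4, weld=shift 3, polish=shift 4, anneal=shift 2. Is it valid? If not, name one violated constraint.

Invalid. polish and route can't run in the same shift (same saw).

polish and route can't run in the same shift (same saw) — violated.
mill must fall between shift 3 and shift 4 — holds.
route must fall between shift 2 and shift 3 — violated.
mill and anneal both need the welder — holds.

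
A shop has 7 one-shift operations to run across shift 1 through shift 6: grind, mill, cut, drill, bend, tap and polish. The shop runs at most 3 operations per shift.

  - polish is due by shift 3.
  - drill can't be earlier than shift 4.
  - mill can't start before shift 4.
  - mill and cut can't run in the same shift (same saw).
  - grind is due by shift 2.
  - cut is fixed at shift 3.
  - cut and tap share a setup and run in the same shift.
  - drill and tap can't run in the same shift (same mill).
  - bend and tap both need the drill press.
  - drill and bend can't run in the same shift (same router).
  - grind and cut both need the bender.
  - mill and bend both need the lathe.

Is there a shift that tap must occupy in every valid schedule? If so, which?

shift 3

Tap must be in the same shift as cut, which can't be before shift 3, so tap is at least shift 3; tap must be in the same shift as cut, which can't be after shift 3, so tap is at most shift 3.
So tap is pinned to shift 3.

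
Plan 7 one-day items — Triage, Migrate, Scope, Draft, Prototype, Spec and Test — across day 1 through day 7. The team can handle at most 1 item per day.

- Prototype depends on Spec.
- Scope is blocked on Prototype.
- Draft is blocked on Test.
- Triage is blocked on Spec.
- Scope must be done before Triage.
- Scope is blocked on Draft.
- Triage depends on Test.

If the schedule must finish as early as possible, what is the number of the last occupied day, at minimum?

The precedence chain requires at least 4 distinct days.
With at most 1 per day and 7 work items, at least 7 days are needed.
7 works (last occupied day: day 7): for example Test in day 1; Spec in day 3; Prototype in day 4; Scope in day 5; Migrate in day 7; Draft in day 2; Triage in day 6.

7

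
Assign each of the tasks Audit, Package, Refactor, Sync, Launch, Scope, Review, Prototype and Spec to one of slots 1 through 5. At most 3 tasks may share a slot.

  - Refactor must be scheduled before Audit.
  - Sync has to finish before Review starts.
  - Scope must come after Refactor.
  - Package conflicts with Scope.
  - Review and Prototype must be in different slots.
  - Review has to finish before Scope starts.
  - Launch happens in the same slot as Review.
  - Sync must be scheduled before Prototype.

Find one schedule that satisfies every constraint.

Audit=2; Scope=3; Spec=3; Package=1; Prototype=3; Sync=1; Review=2; Launch=2; Refactor=1

Checking: Refactor(1) before Scope(3); Sync(1) before Review(2); Refactor(1) before Audit(2); Sync(1) before Prototype(3); Review(2) before Scope(3); Review(2) != Prototype(3); Package(1) != Scope(3); Launch = Review = 2; max 3 per slot (cap 3).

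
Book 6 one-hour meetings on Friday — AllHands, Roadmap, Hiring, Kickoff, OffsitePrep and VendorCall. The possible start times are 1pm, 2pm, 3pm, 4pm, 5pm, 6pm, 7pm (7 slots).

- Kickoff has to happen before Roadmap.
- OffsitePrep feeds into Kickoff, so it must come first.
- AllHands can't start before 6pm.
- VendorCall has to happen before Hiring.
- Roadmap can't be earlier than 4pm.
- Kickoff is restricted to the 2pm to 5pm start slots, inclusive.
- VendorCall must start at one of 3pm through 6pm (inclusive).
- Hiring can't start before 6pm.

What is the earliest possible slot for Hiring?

6pm

Hiring is available from 6pm.
Hiring at 6pm is achievable: VendorCall in 3pm; Kickoff in 2pm; Roadmap in 4pm; Hiring in 6pm; OffsitePrep in 1pm; AllHands in 6pm.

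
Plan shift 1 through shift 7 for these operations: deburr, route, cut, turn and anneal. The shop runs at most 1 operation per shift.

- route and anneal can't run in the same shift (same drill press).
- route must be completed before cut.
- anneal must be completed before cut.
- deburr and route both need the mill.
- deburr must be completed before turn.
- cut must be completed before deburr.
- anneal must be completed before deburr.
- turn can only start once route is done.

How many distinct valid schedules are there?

Splitting on deburr: it can be shift 4 (6), shift 5 (16), shift 6 (20). Listing each branch's schedules as (route, cut, turn, anneal) by shift number:
deburr=shift 4: (1,3,5,2) (1,3,6,2) (1,3,7,2) (2,3,5,1) (2,3,6,1) (2,3,7,1) — 6.
deburr=shift 5: (1,3,6,2) (1,3,7,2) (1,4,6,2) (1,4,6,3) (1,4,7,2) (1,4,7,3) (2,3,6,1) (2,3,7,1) (2,4,6,1) (2,4,6,3) (2,4,7,1) (2,4,7,3) (3,4,6,1) (3,4,6,2) (3,4,7,1) (3,4,7,2) — 16.
deburr=shift 6: (1,3,7,2) (1,4,7,2) (1,4,7,3) (1,5,7,2) (1,5,7,3) (1,5,7,4) (2,3,7,1) (2,4,7,1) (2,4,7,3) (2,5,7,1) (2,5,7,3) (2,5,7,4) (3,4,7,1) (3,4,7,2) (3,5,7,1) (3,5,7,2) (3,5,7,4) (4,5,7,1) (4,5,7,2) (4,5,7,3) — 20.
Summing: 6 + 16 + 20 = 42.

42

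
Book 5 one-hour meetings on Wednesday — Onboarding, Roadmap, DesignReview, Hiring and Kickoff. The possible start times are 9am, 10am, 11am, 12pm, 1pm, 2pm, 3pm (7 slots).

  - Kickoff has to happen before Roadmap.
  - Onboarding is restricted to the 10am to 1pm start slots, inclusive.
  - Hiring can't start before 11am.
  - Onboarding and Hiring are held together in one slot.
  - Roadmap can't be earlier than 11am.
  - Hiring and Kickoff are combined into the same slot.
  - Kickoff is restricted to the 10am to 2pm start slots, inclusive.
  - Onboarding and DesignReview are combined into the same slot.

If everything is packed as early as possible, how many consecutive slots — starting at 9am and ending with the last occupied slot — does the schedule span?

The precedence chain requires at least 2 distinct slots.
Propagating the time windows through the other constraints, Roadmap can't land before 12pm — that is slot 4 counting from 9am — so the schedule must run through at least 4 slots.
4 works (last occupied slot: 12pm): for example Roadmap in 12pm; Onboarding in 11am; Hiring in 11am; DesignReview in 11am; Kickoff in 11am.

4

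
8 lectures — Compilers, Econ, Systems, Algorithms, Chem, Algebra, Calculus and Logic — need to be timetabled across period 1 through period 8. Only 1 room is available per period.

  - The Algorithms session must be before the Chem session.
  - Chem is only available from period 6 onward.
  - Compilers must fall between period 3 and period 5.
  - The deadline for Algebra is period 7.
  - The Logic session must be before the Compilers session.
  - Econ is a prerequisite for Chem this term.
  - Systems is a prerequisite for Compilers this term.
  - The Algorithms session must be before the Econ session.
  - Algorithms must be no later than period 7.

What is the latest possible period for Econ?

period 7

Precedence pushes Econ to at least period 2; downstream work caps Econ at period 7.
Econ at period 7 is achievable: Compilers=period 3, Chem=period 8, Systems=period 1, Algebra=period 5, Algorithms=period 4, Calculus=period 6, Econ=period 7, Logic=period 2.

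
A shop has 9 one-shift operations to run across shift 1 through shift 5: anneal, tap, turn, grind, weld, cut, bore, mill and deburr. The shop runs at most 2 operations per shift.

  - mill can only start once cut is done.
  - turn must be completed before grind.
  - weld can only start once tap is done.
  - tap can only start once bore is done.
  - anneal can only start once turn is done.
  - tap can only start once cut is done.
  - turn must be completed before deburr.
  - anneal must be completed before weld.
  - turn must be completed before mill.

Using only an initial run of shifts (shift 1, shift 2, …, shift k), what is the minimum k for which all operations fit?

5 shifts

The precedence chain requires at least 3 distinct shifts.
With at most 2 per shift and 9 operations, at least 5 shifts are needed.
5 works (last occupied shift: shift 5): for example anneal in shift 2; mill in shift 3; turn in shift 1; weld in shift 4; grind in shift 4; cut in shift 1; deburr in shift 5; bore in shift 2; tap in shift 3.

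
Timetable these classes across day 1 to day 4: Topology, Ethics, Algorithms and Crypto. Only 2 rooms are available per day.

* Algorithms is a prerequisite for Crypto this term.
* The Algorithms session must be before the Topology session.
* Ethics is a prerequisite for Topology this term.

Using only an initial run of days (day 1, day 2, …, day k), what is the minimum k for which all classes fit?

2 days

The precedence chain requires at least 2 distinct days.
With at most 2 per day and 4 classes, at least 2 days are needed.
2 works (last occupied day: day 2): for example Crypto -> day 2; Topology -> day 2; Algorithms -> day 1; Ethics -> day 1.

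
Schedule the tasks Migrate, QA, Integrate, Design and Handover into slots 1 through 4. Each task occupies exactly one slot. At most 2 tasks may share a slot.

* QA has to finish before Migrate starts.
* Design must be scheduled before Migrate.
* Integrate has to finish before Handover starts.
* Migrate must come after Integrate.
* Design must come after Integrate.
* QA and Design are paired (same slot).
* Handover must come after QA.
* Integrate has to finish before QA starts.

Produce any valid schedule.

Integrate in 1; Handover in 3; Migrate in 3; Design in 2; QA in 2

Checking: Integrate(1) before QA(2); Design(2) before Migrate(3); QA(2) before Handover(3); QA(2) before Migrate(3); Integrate(1) before Design(2); Integrate(1) before Migrate(3); Integrate(1) before Handover(3); QA = Design = 2; max 2 per slot (cap 2).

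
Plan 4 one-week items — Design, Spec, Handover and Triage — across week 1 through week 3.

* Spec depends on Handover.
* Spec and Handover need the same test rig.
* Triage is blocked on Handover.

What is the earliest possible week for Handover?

week 1

Downstream work caps Handover at week 2.
Handover at week 1 is achievable: Spec=week 2; Triage=week 2; Design=week 1; Handover=week 1.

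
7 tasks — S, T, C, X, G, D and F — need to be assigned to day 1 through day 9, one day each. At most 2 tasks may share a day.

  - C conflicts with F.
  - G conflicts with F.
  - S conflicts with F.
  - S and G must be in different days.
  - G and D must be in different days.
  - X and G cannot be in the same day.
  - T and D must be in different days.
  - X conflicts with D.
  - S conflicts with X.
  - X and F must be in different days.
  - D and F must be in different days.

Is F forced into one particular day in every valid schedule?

No

F can be day 1 (e.g. D -> day 5, F -> day 1, X -> day 3, S -> day 2, C -> day 2, G -> day 4, T -> day 1) or day 2 (e.g. D -> day 5, X -> day 3, C -> day 3, T -> day 1, S -> day 1, G -> day 4, F -> day 2).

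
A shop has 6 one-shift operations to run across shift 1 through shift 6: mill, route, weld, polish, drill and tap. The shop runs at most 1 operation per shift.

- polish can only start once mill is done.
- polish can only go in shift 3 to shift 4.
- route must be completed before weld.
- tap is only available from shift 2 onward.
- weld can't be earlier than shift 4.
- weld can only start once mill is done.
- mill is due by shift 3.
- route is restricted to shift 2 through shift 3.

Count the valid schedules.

18

Splitting on mill: it can be shift 1 (14), shift 2 (2), shift 3 (2). Listing each branch's schedules as (route, weld, polish, drill, tap) by shift number:
mill=shift 1: (2,4,3,5,6) (2,4,3,6,5) (2,5,3,4,6) (2,5,3,6,4) (2,5,4,3,6) (2,5,4,6,3) (2,6,3,4,5) (2,6,3,5,4) (2,6,4,3,5) (2,6,4,5,3) (3,5,4,2,6) (3,5,4,6,2) (3,6,4,2,5) (3,6,4,5,2) — 14.
mill=shift 2: (3,5,4,1,6) (3,6,4,1,5) — 2.
mill=shift 3: (2,5,4,1,6) (2,6,4,1,5) — 2.
Summing: 14 + 2 + 2 = 18.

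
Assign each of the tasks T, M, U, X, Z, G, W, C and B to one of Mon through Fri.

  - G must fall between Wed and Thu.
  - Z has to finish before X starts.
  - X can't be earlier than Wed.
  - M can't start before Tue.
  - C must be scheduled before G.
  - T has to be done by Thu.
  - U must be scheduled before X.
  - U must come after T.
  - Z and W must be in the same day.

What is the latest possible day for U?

Precedence pushes U to at least Tue; downstream work caps U at Thu.
U at Thu is achievable: Z=Mon; C=Mon; T=Mon; W=Mon; M=Tue; B=Mon; X=Fri; G=Wed; U=Thu.

Thu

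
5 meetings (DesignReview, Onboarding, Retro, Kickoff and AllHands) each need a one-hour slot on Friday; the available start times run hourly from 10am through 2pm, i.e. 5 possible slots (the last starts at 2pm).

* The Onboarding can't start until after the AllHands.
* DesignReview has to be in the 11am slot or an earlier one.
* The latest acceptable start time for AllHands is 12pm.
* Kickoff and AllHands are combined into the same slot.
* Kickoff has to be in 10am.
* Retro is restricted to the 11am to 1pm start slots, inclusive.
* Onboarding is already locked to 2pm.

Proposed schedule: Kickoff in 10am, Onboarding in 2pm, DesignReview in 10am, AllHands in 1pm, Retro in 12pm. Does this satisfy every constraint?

Retro is restricted to the 11am to 1pm start slots, inclusive — holds.
Kickoff and AllHands are combined into the same slot — violated.
The latest acceptable start time for AllHands is 12pm — violated.
Kickoff has to be in 10am — holds.
The Onboarding can't start until after the AllHands — holds.
Onboarding is already locked to 2pm — holds.
DesignReview has to be in the 11am slot or an earlier one — holds.

No. The latest acceptable start time for AllHands is 12pm is not satisfied.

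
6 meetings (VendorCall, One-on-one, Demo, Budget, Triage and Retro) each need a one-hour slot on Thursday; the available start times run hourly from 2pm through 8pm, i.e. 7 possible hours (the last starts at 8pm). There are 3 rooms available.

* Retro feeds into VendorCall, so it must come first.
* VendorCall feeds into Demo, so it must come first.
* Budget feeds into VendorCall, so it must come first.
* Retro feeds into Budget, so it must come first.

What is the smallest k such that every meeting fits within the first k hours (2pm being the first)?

The precedence chain requires at least 4 distinct hours.
With at most 3 per hour and 6 meetings, at least 2 hours are needed.
4 works (last occupied hour: 5pm): for example Triage in 2pm; Retro in 2pm; Demo in 5pm; One-on-one in 2pm; VendorCall in 4pm; Budget in 3pm.

4 hours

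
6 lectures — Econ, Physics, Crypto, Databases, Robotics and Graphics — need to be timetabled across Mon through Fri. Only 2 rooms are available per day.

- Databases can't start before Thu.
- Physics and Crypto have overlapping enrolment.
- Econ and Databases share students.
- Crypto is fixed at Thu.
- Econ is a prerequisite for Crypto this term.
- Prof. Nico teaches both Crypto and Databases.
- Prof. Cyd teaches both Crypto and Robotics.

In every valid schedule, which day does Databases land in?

Databases's window is Thu–Fri.
Crypto is fixed at Thu, and Databases can't share a day with Crypto.
So Databases must be Fri.

Fri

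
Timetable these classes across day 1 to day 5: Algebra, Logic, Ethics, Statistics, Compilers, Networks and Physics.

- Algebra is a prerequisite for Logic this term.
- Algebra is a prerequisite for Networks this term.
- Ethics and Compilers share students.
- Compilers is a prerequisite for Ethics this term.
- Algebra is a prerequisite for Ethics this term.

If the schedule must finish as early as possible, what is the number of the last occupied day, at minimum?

day 2

The precedence chain requires at least 2 distinct days.
2 works (last occupied day: day 2): for example Ethics -> day 2; Compilers -> day 1; Logic -> day 2; Networks -> day 2; Algebra -> day 1; Statistics -> day 1; Physics -> day 1.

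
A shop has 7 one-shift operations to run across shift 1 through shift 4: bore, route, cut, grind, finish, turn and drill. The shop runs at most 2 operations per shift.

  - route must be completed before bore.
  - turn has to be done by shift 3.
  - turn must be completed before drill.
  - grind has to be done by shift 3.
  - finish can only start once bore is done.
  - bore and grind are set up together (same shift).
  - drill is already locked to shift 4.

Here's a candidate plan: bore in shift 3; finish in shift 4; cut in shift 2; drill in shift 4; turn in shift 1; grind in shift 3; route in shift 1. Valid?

finish can only start once bore is done — holds.
bore and grind are set up together (same shift) — holds.
turn has to be done by shift 3 — holds.
route must be completed before bore — holds.
grind has to be done by shift 3 — holds.
turn must be completed before drill — holds.
drill is already locked to shift 4 — holds.
The shop runs at most 2 operations per shift — holds.

Yes, all constraints hold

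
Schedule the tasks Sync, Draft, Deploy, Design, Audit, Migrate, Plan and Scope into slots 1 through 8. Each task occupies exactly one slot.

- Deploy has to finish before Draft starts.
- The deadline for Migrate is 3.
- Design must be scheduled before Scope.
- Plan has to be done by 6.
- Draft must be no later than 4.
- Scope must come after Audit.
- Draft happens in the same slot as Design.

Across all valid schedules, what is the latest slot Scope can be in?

Precedence pushes Scope to at least 3.
Scope at 8 is achievable: Migrate -> 1; Plan -> 1; Sync -> 1; Audit -> 1; Deploy -> 1; Design -> 2; Scope -> 8; Draft -> 2.

8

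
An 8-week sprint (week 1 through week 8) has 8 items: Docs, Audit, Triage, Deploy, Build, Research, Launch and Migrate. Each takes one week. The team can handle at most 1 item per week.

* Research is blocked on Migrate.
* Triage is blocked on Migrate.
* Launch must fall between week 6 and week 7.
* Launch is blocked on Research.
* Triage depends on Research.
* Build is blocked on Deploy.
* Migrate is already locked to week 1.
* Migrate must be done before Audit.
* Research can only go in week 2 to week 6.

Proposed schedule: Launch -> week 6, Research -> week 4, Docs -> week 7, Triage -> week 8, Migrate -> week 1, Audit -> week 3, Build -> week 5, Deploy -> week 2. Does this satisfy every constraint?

Build is blocked on Deploy — holds.
Migrate is already locked to week 1 — holds.
Launch must fall between week 6 and week 7 — holds.
Triage depends on Research — holds.
Launch is blocked on Research — holds.
Triage is blocked on Migrate — holds.
Migrate must be done before Audit — holds.
The team can handle at most 1 item per week — holds.
Research can only go in week 2 to week 6 — holds.
Research is blocked on Migrate — holds.

Yes, all constraints hold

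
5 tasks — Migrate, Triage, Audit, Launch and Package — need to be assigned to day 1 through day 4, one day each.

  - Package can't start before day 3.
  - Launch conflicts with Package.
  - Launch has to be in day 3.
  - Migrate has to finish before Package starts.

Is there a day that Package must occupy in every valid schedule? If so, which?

day 4

Package's window is day 3–day 4.
Launch is fixed at day 3, and Package can't share a day with Launch.
So Package must be day 4.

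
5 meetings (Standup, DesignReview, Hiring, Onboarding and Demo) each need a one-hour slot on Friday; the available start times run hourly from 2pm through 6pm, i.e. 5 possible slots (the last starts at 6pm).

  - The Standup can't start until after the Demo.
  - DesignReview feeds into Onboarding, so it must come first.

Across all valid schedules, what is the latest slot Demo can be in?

5pm

Downstream work caps Demo at 5pm.
Demo at 5pm is achievable: Hiring -> 2pm, Demo -> 5pm, Onboarding -> 3pm, Standup -> 6pm, DesignReview -> 2pm.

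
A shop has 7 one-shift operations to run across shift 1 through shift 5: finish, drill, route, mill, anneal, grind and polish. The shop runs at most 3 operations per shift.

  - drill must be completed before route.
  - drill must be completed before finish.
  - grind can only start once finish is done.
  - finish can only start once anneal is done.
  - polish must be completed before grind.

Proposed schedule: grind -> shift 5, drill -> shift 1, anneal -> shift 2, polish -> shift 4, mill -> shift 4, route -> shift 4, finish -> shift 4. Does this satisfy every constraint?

drill must be completed before finish — holds.
grind can only start once finish is done — holds.
The shop runs at most 3 operations per shift — violated.
finish can only start once anneal is done — holds.
polish must be completed before grind — holds.
drill must be completed before route — holds.

No. The shop runs at most 3 operations per shift is not satisfied.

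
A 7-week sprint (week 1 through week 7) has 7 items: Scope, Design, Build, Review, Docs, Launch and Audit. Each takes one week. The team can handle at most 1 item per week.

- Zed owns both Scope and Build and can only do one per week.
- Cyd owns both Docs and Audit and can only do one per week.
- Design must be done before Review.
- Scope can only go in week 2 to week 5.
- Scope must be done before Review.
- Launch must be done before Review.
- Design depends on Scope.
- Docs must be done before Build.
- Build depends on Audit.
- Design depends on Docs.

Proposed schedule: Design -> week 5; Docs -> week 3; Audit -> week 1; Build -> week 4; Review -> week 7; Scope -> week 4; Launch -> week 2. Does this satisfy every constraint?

Invalid. Zed owns both Scope and Build and can only do one per week.

Design depends on Scope — holds.
Cyd owns both Docs and Audit and can only do one per week — holds.
Scope can only go in week 2 to week 5 — holds.
Design must be done before Review — holds.
Zed owns both Scope and Build and can only do one per week — violated.
Scope must be done before Review — holds.
Launch must be done before Review — holds.
Design depends on Docs — holds.
Build depends on Audit — holds.
The team can handle at most 1 item per week — violated.
Docs must be done before Build — holds.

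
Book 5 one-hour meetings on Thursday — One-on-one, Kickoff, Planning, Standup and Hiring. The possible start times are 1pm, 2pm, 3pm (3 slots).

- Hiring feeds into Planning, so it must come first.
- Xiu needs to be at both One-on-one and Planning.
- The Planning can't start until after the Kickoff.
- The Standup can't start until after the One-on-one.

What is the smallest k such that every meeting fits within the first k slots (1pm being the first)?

The precedence chain requires at least 2 distinct slots.
2 works (last occupied slot: 2pm): for example Kickoff=1pm, Hiring=1pm, Standup=2pm, Planning=2pm, One-on-one=1pm.

2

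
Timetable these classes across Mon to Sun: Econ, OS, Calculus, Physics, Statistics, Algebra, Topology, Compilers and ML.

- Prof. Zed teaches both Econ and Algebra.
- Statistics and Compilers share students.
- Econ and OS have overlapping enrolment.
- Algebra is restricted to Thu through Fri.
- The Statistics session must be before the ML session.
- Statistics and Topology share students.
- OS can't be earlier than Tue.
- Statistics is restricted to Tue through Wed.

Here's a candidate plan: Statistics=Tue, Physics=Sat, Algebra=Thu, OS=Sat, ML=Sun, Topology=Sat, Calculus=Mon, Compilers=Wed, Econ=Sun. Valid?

Valid

The Statistics session must be before the ML session — holds.
Prof. Zed teaches both Econ and Algebra — holds.
Econ and OS have overlapping enrolment — holds.
Algebra is restricted to Thu through Fri — holds.
OS can't be earlier than Tue — holds.
Statistics is restricted to Tue through Wed — holds.
Statistics and Compilers share students — holds.
Statistics and Topology share students — holds.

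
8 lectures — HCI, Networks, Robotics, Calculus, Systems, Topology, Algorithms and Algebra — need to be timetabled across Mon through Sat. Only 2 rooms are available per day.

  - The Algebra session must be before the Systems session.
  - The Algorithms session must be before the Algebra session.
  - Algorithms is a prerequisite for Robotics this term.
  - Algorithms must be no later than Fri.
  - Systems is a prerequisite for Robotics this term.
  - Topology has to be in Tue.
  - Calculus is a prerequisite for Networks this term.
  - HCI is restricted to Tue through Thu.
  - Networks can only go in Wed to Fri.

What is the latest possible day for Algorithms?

Algorithms's own window allows nothing later than Fri; downstream work caps Algorithms at Wed.
Algorithms at Wed is achievable: Topology -> Tue; Systems -> Fri; Robotics -> Sat; Algorithms -> Wed; Algebra -> Thu; Networks -> Wed; Calculus -> Mon; HCI -> Tue.

Wed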